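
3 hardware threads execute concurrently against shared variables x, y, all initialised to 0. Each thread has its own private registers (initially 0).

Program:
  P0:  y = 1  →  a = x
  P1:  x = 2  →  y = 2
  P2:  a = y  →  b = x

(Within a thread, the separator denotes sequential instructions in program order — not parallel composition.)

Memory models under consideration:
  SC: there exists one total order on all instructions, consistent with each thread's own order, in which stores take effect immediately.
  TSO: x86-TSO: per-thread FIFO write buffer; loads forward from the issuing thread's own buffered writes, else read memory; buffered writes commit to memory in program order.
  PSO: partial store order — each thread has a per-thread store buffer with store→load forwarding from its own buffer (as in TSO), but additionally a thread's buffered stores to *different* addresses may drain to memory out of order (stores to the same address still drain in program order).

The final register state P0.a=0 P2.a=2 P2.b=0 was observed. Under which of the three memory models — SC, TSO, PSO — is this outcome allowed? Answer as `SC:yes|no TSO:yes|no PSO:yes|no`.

outcome vector order: (P0.a,P2.a,P2.b)
SC: 10 outcomes — {0/0/0; 0/0/2; 0/1/0; 0/1/2; 0/2/2; 2/0/0; 2/0/2; 2/1/0; 2/1/2; 2/2/2}
TSO: 10 outcomes — {0/0/0; 0/0/2; 0/1/0; 0/1/2; 0/2/2; 2/0/0; 2/0/2; 2/1/0; 2/1/2; 2/2/2}
PSO: 12 outcomes — {0/0/0; 0/0/2; 0/1/0; 0/1/2; 0/2/0; 0/2/2; 2/0/0; 2/0/2; 2/1/0; 2/1/2; 2/2/0; 2/2/2}
target 0/2/0 ∈ {PSO}

SC:no TSO:no PSO:yes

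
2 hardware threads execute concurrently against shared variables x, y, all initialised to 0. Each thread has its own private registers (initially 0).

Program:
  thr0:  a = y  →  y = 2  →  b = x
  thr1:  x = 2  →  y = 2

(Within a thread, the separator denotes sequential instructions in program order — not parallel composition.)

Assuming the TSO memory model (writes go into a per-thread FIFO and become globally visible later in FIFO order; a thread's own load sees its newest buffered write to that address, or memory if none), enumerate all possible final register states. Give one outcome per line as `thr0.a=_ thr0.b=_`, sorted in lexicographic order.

outcome vector order: (thr0.a,thr0.b)
|TSO outcomes| = 3

thr0.a=0 thr0.b=0
thr0.a=0 thr0.b=2
thr0.a=2 thr0.b=2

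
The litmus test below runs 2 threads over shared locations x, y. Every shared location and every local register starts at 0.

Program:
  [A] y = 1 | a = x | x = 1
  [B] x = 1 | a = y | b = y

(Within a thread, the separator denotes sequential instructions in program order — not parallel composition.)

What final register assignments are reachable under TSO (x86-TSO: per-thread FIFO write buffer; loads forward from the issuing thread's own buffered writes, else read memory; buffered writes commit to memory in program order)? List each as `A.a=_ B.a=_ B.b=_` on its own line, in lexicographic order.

outcome vector order: (A.a,B.a,B.b)
|TSO outcomes| = 6

A.a=0 B.a=0 B.b=0
A.a=0 B.a=0 B.b=1
A.a=0 B.a=1 B.b=1
A.a=1 B.a=0 B.b=0
A.a=1 B.a=0 B.b=1
A.a=1 B.a=1 B.b=1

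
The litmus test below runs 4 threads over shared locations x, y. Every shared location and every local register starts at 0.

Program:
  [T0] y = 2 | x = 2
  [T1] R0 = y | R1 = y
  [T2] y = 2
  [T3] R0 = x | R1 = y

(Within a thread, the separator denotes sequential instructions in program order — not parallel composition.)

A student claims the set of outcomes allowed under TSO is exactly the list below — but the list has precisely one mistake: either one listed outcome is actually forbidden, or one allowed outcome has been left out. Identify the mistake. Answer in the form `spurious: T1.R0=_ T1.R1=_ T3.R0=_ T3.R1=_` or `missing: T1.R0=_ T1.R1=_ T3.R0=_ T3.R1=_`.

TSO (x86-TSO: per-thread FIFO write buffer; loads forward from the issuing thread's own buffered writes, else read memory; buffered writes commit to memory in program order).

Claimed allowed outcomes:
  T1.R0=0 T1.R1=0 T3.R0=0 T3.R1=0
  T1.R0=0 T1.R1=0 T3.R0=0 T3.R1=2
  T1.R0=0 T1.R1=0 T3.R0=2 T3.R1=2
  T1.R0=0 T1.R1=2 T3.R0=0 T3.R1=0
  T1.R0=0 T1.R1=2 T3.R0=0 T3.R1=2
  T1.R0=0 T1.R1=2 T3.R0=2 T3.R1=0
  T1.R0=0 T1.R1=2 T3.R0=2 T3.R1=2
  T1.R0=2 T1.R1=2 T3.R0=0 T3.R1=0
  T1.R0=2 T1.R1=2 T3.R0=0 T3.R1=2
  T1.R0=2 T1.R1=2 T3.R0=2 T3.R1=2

spurious: T1.R0=0 T1.R1=2 T3.R0=2 T3.R1=0

outcome vector order: (T1.R0,T1.R1,T3.R0,T3.R1)
under TSO → 0/0/0/0; 0/0/0/2; 0/0/2/2; 0/2/0/0; 0/2/0/2; 0/2/2/2; 2/2/0/0; 2/2/0/2; 2/2/2/2
claimed∖TSO = {0/2/2/0}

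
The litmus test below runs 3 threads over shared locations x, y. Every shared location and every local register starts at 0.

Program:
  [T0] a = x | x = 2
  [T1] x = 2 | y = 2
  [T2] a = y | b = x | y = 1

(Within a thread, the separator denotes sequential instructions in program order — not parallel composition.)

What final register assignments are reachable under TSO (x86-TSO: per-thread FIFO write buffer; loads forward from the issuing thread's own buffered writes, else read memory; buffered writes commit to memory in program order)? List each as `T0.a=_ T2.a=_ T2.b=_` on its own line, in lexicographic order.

T0.a=0 T2.a=0 T2.b=0
T0.a=0 T2.a=0 T2.b=2
T0.a=0 T2.a=2 T2.b=2
T0.a=2 T2.a=0 T2.b=0
T0.a=2 T2.a=0 T2.b=2
T0.a=2 T2.a=2 T2.b=2

outcome vector order: (T0.a,T2.a,T2.b)
|TSO outcomes| = 6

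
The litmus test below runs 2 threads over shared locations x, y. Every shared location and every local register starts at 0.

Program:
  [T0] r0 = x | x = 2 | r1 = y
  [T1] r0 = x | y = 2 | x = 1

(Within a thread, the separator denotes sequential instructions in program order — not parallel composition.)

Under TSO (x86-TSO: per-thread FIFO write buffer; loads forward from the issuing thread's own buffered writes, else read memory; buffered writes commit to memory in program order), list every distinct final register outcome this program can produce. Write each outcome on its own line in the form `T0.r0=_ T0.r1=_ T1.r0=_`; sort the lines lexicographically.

outcome vector order: (T0.r0,T0.r1,T1.r0)
|TSO outcomes| = 5

T0.r0=0 T0.r1=0 T1.r0=0
T0.r0=0 T0.r1=0 T1.r0=2
T0.r0=0 T0.r1=2 T1.r0=0
T0.r0=0 T0.r1=2 T1.r0=2
T0.r0=1 T0.r1=2 T1.r0=0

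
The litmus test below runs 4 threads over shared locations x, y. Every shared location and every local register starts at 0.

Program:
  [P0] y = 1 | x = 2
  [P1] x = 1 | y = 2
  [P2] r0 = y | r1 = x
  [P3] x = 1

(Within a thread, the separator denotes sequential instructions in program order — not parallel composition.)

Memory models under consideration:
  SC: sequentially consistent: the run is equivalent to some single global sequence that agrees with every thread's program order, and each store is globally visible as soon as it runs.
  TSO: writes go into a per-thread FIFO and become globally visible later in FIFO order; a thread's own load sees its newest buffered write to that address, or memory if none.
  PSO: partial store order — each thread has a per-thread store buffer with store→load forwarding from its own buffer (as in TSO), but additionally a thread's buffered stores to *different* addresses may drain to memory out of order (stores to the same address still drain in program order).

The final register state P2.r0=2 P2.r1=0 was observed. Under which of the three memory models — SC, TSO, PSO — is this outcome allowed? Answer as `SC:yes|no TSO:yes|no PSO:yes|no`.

SC:no TSO:no PSO:yes

outcome vector order: (P2.r0,P2.r1)
SC (8): 00, 01, 02, 10, 11, 12, 21, 22
TSO (8): 00, 01, 02, 10, 11, 12, 21, 22
PSO (9): 00, 01, 02, 10, 11, 12, 20, 21, 22
target 20 ∈ {PSO}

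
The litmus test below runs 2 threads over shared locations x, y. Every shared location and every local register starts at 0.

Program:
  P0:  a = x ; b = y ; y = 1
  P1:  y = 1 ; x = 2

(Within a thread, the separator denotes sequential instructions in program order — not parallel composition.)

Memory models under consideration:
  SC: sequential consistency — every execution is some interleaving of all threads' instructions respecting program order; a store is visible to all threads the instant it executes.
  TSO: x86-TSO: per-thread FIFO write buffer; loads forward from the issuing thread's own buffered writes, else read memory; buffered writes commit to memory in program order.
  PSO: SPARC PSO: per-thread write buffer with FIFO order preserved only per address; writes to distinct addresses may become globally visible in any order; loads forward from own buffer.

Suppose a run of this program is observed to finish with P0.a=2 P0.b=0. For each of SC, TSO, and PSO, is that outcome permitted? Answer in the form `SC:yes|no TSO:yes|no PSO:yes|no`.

SC:no TSO:no PSO:yes

outcome vector order: (P0.a,P0.b)
[SC] allowed = {<0 0> <0 1> <2 1>}
[TSO] allowed = {<0 0> <0 1> <2 1>}
[PSO] allowed = {<0 0> <0 1> <2 0> <2 1>}
target <2 0> ∈ {PSO}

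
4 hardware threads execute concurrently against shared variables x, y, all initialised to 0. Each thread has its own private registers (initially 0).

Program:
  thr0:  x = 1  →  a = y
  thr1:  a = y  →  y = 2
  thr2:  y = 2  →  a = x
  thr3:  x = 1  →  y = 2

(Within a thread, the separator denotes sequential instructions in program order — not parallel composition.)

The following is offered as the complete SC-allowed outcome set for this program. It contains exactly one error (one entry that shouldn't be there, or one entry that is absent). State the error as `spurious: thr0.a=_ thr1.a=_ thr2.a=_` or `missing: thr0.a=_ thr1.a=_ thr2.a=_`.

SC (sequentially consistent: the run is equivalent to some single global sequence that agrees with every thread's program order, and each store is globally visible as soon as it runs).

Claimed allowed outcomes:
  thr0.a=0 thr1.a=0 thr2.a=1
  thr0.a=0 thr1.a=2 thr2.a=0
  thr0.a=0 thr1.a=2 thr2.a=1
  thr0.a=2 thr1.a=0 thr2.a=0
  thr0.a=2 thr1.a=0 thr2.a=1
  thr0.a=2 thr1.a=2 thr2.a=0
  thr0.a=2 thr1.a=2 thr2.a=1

spurious: thr0.a=0 thr1.a=2 thr2.a=0

outcome vector order: (thr0.a,thr1.a,thr2.a)
under SC → (0,0,1) (0,2,1) (2,0,0) (2,0,1) (2,2,0) (2,2,1)
claimed∖SC = {(0,2,0)}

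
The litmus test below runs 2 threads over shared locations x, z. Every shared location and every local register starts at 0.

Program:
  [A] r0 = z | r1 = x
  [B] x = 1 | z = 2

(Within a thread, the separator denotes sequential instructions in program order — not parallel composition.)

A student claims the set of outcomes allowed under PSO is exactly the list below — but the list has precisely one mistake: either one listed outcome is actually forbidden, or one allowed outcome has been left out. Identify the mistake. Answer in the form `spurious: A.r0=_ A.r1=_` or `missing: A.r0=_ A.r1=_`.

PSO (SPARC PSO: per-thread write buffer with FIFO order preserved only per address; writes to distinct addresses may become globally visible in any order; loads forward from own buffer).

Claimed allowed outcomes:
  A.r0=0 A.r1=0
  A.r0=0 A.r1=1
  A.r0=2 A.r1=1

outcome vector order: (A.r0,A.r1)
under PSO → 00, 01, 20, 21
PSO∖claimed = {20}

missing: A.r0=2 A.r1=0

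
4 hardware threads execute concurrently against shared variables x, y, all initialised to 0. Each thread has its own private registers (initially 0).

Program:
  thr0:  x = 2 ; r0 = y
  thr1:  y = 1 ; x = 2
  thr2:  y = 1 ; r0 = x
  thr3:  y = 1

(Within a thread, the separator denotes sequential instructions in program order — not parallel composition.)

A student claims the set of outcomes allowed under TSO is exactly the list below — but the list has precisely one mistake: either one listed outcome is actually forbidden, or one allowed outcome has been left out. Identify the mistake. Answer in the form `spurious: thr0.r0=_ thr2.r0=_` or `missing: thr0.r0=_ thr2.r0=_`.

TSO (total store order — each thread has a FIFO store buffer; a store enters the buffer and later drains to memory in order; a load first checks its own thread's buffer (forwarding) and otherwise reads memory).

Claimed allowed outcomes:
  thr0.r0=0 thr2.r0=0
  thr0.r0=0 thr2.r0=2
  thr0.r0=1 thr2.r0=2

missing: thr0.r0=1 thr2.r0=0

outcome vector order: (thr0.r0,thr2.r0)
under TSO → 00 02 10 12
TSO∖claimed = {10}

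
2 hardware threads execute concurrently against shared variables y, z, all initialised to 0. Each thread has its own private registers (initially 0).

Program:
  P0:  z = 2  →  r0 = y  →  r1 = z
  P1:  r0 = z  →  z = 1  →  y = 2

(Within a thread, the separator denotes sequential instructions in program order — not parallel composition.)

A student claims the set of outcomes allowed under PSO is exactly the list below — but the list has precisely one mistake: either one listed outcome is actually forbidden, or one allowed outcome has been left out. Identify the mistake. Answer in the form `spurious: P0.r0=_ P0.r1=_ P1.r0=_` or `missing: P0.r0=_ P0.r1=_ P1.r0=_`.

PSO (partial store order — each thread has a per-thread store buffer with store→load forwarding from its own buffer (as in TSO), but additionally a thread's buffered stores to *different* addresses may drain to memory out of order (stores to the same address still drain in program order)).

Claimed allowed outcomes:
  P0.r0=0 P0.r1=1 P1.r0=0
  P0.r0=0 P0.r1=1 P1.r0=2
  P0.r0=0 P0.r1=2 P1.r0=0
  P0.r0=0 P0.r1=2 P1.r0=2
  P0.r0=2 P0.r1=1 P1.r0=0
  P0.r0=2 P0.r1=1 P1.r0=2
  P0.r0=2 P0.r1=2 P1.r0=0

outcome vector order: (P0.r0,P0.r1,P1.r0)
under PSO → (0,1,0), (0,1,2), (0,2,0), (0,2,2), (2,1,0), (2,1,2), (2,2,0), (2,2,2)
PSO∖claimed = {(2,2,2)}

missing: P0.r0=2 P0.r1=2 P1.r0=2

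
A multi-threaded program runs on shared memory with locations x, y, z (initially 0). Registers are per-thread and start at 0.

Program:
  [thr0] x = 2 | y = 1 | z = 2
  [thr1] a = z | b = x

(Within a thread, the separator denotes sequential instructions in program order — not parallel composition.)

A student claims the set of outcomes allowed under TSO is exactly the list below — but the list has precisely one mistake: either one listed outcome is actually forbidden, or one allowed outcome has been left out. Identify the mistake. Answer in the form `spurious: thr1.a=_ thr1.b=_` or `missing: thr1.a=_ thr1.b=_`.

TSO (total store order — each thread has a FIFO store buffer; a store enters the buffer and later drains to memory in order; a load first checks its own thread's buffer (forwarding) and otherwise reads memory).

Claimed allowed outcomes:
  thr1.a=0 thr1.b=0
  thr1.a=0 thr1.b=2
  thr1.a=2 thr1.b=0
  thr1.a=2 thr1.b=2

outcome vector order: (thr1.a,thr1.b)
TSO: 3 outcomes — {0/0; 0/2; 2/2}
claimed∖TSO = {2/0}

spurious: thr1.a=2 thr1.b=0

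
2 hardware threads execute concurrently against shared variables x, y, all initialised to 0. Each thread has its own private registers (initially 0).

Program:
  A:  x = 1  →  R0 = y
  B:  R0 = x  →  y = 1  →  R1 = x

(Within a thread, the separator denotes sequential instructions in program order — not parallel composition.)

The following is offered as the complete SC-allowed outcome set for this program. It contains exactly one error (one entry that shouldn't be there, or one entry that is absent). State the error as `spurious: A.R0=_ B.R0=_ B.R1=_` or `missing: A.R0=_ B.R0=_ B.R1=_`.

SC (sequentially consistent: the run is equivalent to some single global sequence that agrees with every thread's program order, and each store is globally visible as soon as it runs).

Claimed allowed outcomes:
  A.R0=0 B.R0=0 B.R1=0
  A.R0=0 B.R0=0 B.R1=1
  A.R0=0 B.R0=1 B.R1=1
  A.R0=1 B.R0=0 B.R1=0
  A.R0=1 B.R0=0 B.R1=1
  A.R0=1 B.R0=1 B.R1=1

outcome vector order: (A.R0,B.R0,B.R1)
SC: 5 outcomes — {<0 0 1>; <0 1 1>; <1 0 0>; <1 0 1>; <1 1 1>}
claimed∖SC = {<0 0 0>}

spurious: A.R0=0 B.R0=0 B.R1=0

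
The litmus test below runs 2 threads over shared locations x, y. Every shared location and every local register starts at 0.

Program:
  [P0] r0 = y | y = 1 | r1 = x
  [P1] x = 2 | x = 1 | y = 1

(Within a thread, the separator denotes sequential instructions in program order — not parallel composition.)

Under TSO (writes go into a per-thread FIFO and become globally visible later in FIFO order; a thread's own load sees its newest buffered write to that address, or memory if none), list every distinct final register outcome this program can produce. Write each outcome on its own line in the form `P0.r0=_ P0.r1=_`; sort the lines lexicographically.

outcome vector order: (P0.r0,P0.r1)
|TSO outcomes| = 4

P0.r0=0 P0.r1=0
P0.r0=0 P0.r1=1
P0.r0=0 P0.r1=2
P0.r0=1 P0.r1=1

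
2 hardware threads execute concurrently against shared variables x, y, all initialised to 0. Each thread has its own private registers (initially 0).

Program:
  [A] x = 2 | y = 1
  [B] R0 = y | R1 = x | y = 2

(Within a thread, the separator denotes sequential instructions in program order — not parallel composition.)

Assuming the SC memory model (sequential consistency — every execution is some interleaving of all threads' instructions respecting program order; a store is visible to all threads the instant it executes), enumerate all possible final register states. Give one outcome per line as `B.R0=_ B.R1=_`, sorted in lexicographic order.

B.R0=0 B.R1=0
B.R0=0 B.R1=2
B.R0=1 B.R1=2

outcome vector order: (B.R0,B.R1)
|SC outcomes| = 3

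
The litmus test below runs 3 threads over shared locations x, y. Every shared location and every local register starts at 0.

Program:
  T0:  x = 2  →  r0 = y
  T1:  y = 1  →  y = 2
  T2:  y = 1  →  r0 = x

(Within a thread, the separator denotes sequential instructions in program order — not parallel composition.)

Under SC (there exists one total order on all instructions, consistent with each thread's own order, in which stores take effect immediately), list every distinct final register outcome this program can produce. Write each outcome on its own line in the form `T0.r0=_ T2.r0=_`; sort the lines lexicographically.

T0.r0=0 T2.r0=2
T0.r0=1 T2.r0=0
T0.r0=1 T2.r0=2
T0.r0=2 T2.r0=0
T0.r0=2 T2.r0=2

outcome vector order: (T0.r0,T2.r0)
|SC outcomes| = 5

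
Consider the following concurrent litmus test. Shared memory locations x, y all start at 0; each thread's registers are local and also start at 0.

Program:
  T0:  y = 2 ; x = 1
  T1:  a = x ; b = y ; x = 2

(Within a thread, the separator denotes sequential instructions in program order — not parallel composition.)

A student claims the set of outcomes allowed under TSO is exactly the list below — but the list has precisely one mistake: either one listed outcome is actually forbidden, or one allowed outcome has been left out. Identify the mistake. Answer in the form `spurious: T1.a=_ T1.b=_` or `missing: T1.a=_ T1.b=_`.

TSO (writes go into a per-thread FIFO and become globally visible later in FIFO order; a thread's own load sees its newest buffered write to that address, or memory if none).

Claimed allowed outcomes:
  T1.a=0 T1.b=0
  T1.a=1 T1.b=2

outcome vector order: (T1.a,T1.b)
TSO (3): <0 0>; <0 2>; <1 2>
TSO∖claimed = {<0 2>}

missing: T1.a=0 T1.b=2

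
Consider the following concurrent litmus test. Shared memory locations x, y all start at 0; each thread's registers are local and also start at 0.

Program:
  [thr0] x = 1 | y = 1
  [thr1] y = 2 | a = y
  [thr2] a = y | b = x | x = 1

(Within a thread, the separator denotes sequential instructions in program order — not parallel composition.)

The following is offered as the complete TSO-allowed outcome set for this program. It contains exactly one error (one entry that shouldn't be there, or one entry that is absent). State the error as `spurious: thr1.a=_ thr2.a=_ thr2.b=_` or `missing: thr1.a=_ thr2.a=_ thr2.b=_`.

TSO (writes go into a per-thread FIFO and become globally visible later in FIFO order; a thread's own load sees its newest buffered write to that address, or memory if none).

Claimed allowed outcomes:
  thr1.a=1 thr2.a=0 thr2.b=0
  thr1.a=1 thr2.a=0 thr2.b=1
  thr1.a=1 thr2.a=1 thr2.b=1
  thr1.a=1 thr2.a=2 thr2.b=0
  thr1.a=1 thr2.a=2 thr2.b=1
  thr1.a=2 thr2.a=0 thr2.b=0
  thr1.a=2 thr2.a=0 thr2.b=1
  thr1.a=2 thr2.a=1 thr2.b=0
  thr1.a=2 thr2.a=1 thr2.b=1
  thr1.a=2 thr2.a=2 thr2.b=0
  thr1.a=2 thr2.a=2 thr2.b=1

outcome vector order: (thr1.a,thr2.a,thr2.b)
TSO (10): 100; 101; 111; 120; 121; 200; 201; 211; 220; 221
claimed∖TSO = {210}

spurious: thr1.a=2 thr2.a=1 thr2.b=0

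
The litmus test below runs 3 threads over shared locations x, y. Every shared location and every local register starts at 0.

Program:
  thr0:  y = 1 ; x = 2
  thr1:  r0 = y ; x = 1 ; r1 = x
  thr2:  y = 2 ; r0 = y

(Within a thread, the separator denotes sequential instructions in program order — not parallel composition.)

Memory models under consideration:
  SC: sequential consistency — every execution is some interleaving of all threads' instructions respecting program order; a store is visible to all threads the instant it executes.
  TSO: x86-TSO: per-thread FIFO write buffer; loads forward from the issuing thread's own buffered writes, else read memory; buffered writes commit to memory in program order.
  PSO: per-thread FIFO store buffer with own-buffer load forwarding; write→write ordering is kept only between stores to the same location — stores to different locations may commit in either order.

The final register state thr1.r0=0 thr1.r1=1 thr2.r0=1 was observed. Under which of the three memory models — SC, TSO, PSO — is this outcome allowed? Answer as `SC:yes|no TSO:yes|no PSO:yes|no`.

SC:yes TSO:yes PSO:yes

outcome vector order: (thr1.r0,thr1.r1,thr2.r0)
[SC] allowed = {(0,1,1); (0,1,2); (0,2,1); (0,2,2); (1,1,1); (1,1,2); (1,2,1); (1,2,2); (2,1,1); (2,1,2); (2,2,1); (2,2,2)}
[TSO] allowed = {(0,1,1); (0,1,2); (0,2,1); (0,2,2); (1,1,1); (1,1,2); (1,2,1); (1,2,2); (2,1,1); (2,1,2); (2,2,1); (2,2,2)}
[PSO] allowed = {(0,1,1); (0,1,2); (0,2,1); (0,2,2); (1,1,1); (1,1,2); (1,2,1); (1,2,2); (2,1,1); (2,1,2); (2,2,1); (2,2,2)}
target (0,1,1) ∈ {SC,TSO,PSO}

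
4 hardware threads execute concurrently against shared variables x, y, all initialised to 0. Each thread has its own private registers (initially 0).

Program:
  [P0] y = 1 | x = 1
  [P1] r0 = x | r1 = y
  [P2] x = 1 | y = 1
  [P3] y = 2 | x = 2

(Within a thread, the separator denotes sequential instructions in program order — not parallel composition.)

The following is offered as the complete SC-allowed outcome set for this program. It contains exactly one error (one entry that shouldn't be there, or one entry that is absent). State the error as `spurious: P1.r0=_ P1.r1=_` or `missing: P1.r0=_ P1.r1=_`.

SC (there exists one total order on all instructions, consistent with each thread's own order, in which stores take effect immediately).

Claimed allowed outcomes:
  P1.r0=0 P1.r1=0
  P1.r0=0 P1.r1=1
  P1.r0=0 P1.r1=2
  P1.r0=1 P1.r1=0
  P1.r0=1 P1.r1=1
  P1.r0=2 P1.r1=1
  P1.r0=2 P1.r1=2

missing: P1.r0=1 P1.r1=2

outcome vector order: (P1.r0,P1.r1)
SC: 8 outcomes — {(0,0), (0,1), (0,2), (1,0), (1,1), (1,2), (2,1), (2,2)}
SC∖claimed = {(1,2)}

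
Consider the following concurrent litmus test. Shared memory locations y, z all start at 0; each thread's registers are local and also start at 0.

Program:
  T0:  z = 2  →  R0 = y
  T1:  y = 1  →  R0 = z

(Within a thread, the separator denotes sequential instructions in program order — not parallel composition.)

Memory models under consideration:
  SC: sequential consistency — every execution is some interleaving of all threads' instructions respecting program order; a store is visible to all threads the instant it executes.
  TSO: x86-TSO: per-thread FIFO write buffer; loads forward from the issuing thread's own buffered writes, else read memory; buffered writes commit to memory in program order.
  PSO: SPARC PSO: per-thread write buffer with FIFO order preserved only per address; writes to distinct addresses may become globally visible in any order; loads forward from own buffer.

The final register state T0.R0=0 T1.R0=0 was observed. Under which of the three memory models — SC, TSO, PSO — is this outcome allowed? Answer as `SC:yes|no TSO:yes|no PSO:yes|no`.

SC:no TSO:yes PSO:yes

outcome vector order: (T0.R0,T1.R0)
under SC → 02; 10; 12
under TSO → 00; 02; 10; 12
under PSO → 00; 02; 10; 12
target 00 ∈ {TSO,PSO}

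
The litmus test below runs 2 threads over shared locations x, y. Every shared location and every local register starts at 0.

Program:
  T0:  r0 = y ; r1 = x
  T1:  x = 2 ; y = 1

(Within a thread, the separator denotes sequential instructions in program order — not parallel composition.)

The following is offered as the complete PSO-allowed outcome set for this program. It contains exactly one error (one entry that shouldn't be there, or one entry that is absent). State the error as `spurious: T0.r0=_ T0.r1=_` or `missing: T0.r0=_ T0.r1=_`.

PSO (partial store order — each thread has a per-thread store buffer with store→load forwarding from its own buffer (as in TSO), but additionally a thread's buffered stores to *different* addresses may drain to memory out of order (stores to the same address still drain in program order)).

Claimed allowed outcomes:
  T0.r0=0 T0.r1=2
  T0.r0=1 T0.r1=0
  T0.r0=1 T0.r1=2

missing: T0.r0=0 T0.r1=0

outcome vector order: (T0.r0,T0.r1)
under PSO → 00 02 10 12
PSO∖claimed = {00}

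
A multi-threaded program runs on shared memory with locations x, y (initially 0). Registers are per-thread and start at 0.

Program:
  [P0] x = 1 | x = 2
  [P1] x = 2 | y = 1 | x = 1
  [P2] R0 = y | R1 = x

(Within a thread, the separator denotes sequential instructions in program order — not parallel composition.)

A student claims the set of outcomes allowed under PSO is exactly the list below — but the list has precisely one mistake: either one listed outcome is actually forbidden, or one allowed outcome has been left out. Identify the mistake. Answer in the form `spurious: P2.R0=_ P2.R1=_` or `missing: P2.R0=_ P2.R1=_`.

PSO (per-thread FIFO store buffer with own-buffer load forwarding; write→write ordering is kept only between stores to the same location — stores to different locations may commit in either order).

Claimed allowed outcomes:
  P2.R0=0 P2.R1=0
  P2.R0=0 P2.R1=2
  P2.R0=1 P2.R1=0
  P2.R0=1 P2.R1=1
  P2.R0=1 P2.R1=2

outcome vector order: (P2.R0,P2.R1)
[PSO] allowed = {0/0; 0/1; 0/2; 1/0; 1/1; 1/2}
PSO∖claimed = {0/1}

missing: P2.R0=0 P2.R1=1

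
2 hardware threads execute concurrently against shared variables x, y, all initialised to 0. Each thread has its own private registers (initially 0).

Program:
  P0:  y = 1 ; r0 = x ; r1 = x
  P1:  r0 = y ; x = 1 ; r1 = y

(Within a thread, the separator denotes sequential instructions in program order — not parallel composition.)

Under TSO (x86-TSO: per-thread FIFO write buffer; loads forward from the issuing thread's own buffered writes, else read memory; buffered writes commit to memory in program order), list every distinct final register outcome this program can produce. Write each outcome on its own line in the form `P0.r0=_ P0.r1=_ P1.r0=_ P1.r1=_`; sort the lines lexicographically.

P0.r0=0 P0.r1=0 P1.r0=0 P1.r1=0
P0.r0=0 P0.r1=0 P1.r0=0 P1.r1=1
P0.r0=0 P0.r1=0 P1.r0=1 P1.r1=1
P0.r0=0 P0.r1=1 P1.r0=0 P1.r1=0
P0.r0=0 P0.r1=1 P1.r0=0 P1.r1=1
P0.r0=0 P0.r1=1 P1.r0=1 P1.r1=1
P0.r0=1 P0.r1=1 P1.r0=0 P1.r1=0
P0.r0=1 P0.r1=1 P1.r0=0 P1.r1=1
P0.r0=1 P0.r1=1 P1.r0=1 P1.r1=1

outcome vector order: (P0.r0,P0.r1,P1.r0,P1.r1)
|TSO outcomes| = 9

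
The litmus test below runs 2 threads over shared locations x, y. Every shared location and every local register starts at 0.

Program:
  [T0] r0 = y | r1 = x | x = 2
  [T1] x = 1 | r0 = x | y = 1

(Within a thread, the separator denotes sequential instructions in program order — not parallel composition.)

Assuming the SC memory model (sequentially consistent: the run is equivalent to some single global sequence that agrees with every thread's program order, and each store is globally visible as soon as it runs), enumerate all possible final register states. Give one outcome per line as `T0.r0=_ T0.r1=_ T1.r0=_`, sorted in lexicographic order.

T0.r0=0 T0.r1=0 T1.r0=1
T0.r0=0 T0.r1=0 T1.r0=2
T0.r0=0 T0.r1=1 T1.r0=1
T0.r0=0 T0.r1=1 T1.r0=2
T0.r0=1 T0.r1=1 T1.r0=1

outcome vector order: (T0.r0,T0.r1,T1.r0)
|SC outcomes| = 5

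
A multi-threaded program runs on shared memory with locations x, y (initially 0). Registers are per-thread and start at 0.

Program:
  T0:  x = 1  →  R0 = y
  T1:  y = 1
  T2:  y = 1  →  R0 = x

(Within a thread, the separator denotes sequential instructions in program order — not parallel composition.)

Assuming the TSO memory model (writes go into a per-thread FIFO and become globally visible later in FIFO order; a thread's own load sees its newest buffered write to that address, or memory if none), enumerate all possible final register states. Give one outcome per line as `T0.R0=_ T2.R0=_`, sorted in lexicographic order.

outcome vector order: (T0.R0,T2.R0)
|TSO outcomes| = 4

T0.R0=0 T2.R0=0
T0.R0=0 T2.R0=1
T0.R0=1 T2.R0=0
T0.R0=1 T2.R0=1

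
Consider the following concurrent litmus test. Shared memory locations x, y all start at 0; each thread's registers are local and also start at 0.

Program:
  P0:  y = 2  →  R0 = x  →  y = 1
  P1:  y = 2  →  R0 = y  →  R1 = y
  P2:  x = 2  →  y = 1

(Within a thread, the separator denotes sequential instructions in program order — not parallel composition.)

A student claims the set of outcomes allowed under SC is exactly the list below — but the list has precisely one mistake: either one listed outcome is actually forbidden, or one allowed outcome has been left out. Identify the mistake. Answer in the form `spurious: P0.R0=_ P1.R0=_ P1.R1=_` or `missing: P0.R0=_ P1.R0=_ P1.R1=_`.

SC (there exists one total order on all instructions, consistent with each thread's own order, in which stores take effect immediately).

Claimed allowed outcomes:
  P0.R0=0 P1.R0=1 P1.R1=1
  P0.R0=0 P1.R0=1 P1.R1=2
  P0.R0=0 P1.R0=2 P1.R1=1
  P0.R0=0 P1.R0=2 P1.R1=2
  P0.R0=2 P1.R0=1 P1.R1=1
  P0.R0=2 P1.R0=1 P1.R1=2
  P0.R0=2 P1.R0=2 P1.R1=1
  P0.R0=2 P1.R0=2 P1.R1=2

spurious: P0.R0=0 P1.R0=1 P1.R1=2

outcome vector order: (P0.R0,P1.R0,P1.R1)
SC (7): <0 1 1>, <0 2 1>, <0 2 2>, <2 1 1>, <2 1 2>, <2 2 1>, <2 2 2>
claimed∖SC = {<0 1 2>}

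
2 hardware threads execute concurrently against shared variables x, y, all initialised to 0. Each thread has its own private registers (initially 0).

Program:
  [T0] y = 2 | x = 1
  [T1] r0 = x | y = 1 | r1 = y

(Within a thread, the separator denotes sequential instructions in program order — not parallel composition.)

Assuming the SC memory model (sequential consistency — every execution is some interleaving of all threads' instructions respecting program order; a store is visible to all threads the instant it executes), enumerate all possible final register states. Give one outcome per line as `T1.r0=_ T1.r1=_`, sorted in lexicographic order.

T1.r0=0 T1.r1=1
T1.r0=0 T1.r1=2
T1.r0=1 T1.r1=1

outcome vector order: (T1.r0,T1.r1)
|SC outcomes| = 3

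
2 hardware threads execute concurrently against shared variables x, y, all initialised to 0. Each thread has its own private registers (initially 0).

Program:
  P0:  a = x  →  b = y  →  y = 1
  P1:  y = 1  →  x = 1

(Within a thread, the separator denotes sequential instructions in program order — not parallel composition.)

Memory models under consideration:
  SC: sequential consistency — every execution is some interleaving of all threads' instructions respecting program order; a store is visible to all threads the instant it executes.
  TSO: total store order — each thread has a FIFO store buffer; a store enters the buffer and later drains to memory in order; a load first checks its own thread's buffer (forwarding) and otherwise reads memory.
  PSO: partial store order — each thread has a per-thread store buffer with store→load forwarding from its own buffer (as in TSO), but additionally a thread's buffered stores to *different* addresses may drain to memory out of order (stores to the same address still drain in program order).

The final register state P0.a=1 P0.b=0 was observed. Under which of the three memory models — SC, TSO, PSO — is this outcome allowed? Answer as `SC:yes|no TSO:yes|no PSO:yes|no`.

SC:no TSO:no PSO:yes

outcome vector order: (P0.a,P0.b)
SC (3): <0 0>, <0 1>, <1 1>
TSO (3): <0 0>, <0 1>, <1 1>
PSO (4): <0 0>, <0 1>, <1 0>, <1 1>
target <1 0> ∈ {PSO}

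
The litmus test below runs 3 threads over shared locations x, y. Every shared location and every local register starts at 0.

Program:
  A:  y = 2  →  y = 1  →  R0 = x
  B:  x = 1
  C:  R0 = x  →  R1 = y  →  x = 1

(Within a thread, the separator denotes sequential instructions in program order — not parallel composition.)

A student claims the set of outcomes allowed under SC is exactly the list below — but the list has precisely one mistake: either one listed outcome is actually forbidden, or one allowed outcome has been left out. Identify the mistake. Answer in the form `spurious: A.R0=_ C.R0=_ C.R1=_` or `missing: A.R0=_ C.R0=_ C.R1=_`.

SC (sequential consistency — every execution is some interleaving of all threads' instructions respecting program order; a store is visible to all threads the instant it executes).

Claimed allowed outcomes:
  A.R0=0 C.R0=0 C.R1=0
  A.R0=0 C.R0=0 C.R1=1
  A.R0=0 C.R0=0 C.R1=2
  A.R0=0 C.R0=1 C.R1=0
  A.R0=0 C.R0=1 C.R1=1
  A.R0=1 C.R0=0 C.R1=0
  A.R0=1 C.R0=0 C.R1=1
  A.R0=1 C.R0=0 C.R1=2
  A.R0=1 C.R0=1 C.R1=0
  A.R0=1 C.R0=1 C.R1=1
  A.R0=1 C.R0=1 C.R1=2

spurious: A.R0=0 C.R0=1 C.R1=0

outcome vector order: (A.R0,C.R0,C.R1)
SC (10): (0,0,0); (0,0,1); (0,0,2); (0,1,1); (1,0,0); (1,0,1); (1,0,2); (1,1,0); (1,1,1); (1,1,2)
claimed∖SC = {(0,1,0)}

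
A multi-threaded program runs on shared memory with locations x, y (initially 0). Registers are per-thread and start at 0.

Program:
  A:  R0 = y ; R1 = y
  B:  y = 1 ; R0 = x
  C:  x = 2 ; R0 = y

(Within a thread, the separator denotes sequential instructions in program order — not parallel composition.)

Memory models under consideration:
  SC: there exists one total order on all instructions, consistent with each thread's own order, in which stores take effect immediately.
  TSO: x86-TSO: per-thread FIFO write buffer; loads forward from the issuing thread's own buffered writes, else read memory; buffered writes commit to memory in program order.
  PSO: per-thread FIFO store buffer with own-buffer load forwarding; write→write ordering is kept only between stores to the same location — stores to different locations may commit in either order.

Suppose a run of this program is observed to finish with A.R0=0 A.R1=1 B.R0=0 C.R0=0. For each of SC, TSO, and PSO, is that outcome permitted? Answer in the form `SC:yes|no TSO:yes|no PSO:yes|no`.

outcome vector order: (A.R0,A.R1,B.R0,C.R0)
SC (9): 0001, 0020, 0021, 0101, 0120, 0121, 1101, 1120, 1121
TSO (12): 0000, 0001, 0020, 0021, 0100, 0101, 0120, 0121, 1100, 1101, 1120, 1121
PSO (12): 0000, 0001, 0020, 0021, 0100, 0101, 0120, 0121, 1100, 1101, 1120, 1121
target 0100 ∈ {TSO,PSO}

SC:no TSO:yes PSO:yes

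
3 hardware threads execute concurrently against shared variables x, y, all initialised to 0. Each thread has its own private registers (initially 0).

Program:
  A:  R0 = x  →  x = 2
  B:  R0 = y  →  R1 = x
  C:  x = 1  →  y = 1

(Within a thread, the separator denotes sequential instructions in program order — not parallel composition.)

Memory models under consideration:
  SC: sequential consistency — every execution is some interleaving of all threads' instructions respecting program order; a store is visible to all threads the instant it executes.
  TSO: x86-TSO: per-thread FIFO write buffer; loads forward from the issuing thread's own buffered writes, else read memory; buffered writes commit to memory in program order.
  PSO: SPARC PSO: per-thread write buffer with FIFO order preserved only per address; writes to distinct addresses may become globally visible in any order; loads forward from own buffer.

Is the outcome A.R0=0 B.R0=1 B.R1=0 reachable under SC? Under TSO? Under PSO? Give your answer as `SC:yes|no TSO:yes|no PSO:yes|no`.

SC:no TSO:no PSO:yes

outcome vector order: (A.R0,B.R0,B.R1)
SC (10): 0/0/0 0/0/1 0/0/2 0/1/1 0/1/2 1/0/0 1/0/1 1/0/2 1/1/1 1/1/2
TSO (10): 0/0/0 0/0/1 0/0/2 0/1/1 0/1/2 1/0/0 1/0/1 1/0/2 1/1/1 1/1/2
PSO (12): 0/0/0 0/0/1 0/0/2 0/1/0 0/1/1 0/1/2 1/0/0 1/0/1 1/0/2 1/1/0 1/1/1 1/1/2
target 0/1/0 ∈ {PSO}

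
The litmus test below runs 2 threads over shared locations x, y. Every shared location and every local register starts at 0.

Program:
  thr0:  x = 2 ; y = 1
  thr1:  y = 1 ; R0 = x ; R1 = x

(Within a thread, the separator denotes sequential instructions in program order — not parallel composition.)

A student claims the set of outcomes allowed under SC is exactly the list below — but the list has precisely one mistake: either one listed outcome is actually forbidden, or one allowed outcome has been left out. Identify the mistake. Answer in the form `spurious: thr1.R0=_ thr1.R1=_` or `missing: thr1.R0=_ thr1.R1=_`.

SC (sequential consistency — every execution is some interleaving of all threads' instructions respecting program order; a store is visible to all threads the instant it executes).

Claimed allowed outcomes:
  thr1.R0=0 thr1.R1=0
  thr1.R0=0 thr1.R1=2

missing: thr1.R0=2 thr1.R1=2

outcome vector order: (thr1.R0,thr1.R1)
[SC] allowed = {(0,0), (0,2), (2,2)}
SC∖claimed = {(2,2)}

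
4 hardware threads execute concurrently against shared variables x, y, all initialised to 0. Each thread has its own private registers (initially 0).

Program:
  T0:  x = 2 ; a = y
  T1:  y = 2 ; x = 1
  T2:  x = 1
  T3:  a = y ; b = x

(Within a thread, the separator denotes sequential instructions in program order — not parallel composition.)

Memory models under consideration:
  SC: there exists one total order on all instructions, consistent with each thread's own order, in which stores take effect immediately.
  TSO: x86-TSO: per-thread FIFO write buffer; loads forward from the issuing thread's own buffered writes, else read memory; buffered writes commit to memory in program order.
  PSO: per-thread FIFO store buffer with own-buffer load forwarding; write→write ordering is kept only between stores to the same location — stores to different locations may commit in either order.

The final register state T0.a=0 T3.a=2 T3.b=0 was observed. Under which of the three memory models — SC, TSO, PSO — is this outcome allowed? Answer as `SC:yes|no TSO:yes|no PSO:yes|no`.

SC:no TSO:yes PSO:yes

outcome vector order: (T0.a,T3.a,T3.b)
SC (11): 000; 001; 002; 021; 022; 200; 201; 202; 220; 221; 222
TSO (12): 000; 001; 002; 020; 021; 022; 200; 201; 202; 220; 221; 222
PSO (12): 000; 001; 002; 020; 021; 022; 200; 201; 202; 220; 221; 222
target 020 ∈ {TSO,PSO}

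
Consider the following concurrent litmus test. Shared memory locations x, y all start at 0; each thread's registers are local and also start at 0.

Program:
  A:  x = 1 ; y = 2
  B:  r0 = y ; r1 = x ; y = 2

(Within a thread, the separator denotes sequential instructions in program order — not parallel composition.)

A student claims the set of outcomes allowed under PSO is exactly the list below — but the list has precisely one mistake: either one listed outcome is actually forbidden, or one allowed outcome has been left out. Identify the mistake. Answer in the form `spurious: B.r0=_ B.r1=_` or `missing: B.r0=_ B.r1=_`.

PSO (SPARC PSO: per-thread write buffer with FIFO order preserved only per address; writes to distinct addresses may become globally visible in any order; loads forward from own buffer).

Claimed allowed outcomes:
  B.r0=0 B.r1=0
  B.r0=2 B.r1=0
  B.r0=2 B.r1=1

missing: B.r0=0 B.r1=1

outcome vector order: (B.r0,B.r1)
under PSO → 00, 01, 20, 21
PSO∖claimed = {01}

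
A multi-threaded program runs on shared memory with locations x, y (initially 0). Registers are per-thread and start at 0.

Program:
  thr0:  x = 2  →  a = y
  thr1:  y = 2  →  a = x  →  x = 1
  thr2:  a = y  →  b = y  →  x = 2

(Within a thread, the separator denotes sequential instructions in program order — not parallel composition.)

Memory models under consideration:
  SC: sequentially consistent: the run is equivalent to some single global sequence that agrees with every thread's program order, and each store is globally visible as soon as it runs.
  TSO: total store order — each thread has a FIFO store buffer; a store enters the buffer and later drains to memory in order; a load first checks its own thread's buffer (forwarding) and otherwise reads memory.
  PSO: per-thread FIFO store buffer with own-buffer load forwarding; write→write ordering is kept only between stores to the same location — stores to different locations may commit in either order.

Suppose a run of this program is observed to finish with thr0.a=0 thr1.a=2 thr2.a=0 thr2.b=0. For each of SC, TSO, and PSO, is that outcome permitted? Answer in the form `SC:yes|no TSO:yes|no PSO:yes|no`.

SC:yes TSO:yes PSO:yes

outcome vector order: (thr0.a,thr1.a,thr2.a,thr2.b)
under SC → (0,2,0,0), (0,2,0,2), (0,2,2,2), (2,0,0,0), (2,0,0,2), (2,0,2,2), (2,2,0,0), (2,2,0,2), (2,2,2,2)
under TSO → (0,0,0,0), (0,0,0,2), (0,0,2,2), (0,2,0,0), (0,2,0,2), (0,2,2,2), (2,0,0,0), (2,0,0,2), (2,0,2,2), (2,2,0,0), (2,2,0,2), (2,2,2,2)
under PSO → (0,0,0,0), (0,0,0,2), (0,0,2,2), (0,2,0,0), (0,2,0,2), (0,2,2,2), (2,0,0,0), (2,0,0,2), (2,0,2,2), (2,2,0,0), (2,2,0,2), (2,2,2,2)
target (0,2,0,0) ∈ {SC,TSO,PSO}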